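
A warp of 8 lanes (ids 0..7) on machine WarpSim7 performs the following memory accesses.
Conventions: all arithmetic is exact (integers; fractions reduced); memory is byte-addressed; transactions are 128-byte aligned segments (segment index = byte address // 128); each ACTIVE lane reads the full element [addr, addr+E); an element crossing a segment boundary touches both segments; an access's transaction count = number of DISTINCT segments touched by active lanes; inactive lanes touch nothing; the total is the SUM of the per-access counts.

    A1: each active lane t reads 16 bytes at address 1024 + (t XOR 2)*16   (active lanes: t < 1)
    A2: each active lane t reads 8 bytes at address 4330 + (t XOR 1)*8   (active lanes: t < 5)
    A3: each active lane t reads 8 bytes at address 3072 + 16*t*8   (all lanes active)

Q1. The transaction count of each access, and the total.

A1: 1 transaction
A2: 2 transactions
A3: 8 transactions

Answer: 1,2,8; total 11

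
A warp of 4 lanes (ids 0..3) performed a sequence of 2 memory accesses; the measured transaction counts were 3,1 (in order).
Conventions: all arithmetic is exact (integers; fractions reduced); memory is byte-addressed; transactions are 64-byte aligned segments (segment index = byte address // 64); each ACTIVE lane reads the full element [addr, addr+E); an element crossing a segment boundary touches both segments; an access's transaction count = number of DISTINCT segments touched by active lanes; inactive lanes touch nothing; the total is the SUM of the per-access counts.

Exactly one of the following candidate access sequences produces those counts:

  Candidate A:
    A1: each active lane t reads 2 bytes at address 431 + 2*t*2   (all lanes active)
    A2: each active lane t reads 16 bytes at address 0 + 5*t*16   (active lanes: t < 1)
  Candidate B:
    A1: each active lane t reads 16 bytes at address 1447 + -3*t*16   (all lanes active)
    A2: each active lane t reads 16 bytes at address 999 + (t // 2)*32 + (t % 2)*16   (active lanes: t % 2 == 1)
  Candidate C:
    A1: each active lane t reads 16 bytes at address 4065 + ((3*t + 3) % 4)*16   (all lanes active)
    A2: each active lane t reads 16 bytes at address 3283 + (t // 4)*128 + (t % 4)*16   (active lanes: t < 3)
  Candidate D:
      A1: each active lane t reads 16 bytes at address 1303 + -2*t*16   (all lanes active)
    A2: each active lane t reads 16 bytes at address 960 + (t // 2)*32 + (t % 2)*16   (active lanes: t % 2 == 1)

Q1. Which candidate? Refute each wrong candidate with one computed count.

A: A1 gives 1 transaction, not 3
B: A2 gives 2 transactions, not 1
C: A1 gives 2 transactions, not 3
D: all counts match (3,1)

Answer: D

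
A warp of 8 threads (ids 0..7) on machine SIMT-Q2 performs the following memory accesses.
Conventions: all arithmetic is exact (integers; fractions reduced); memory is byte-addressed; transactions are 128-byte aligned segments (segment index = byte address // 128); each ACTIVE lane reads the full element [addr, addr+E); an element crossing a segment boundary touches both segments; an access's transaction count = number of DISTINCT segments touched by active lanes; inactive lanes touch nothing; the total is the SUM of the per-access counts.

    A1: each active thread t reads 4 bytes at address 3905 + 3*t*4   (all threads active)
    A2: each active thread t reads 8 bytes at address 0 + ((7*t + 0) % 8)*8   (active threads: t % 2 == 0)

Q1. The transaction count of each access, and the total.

A1: 2 transactions
A2: 1 transaction

Answer: 2,1; total 3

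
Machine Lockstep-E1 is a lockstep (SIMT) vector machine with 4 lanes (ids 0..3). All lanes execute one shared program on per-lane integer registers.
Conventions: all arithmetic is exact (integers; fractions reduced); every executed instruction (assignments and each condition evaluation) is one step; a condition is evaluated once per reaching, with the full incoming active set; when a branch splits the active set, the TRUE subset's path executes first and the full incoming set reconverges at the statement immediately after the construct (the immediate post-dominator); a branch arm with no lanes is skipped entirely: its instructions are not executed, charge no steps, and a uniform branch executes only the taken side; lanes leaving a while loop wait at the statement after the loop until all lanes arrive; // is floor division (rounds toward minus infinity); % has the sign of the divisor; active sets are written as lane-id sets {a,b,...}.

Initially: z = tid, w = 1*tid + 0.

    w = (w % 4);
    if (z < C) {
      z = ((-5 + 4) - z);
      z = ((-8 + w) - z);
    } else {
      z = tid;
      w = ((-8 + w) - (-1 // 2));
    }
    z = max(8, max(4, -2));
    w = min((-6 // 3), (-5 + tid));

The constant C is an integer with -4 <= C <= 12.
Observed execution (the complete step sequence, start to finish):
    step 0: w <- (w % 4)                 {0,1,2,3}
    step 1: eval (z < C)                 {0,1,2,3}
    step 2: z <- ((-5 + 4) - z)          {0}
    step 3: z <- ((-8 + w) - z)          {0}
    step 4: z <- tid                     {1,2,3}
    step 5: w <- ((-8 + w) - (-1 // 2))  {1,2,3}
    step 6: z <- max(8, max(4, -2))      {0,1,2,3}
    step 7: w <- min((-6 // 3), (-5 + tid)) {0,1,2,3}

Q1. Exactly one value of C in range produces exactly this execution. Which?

Answer: C = 1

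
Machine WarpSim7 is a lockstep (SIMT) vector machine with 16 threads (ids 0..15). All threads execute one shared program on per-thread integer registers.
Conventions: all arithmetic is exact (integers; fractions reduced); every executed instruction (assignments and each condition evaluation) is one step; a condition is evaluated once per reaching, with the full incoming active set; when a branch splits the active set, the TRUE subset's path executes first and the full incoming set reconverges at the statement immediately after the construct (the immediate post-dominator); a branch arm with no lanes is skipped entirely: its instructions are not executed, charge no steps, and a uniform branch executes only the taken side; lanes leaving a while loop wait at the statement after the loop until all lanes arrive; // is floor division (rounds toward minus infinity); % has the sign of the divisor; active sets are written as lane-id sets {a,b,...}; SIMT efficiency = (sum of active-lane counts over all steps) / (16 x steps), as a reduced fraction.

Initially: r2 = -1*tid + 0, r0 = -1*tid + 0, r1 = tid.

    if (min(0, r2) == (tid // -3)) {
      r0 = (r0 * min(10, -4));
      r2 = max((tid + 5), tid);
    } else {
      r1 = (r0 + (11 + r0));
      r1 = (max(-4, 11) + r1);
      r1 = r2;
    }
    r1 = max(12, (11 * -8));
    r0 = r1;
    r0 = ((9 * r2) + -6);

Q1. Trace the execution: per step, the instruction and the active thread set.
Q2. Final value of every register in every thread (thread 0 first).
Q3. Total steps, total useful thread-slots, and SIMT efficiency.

step 0: eval (min(0, r2) == (tid // -3)) {0,1,2,3,4,5,6,7,8,9,10,11,12,13,14,15}
step 1: r0 <- (r0 * min(10, -4))     {0,1}
step 2: r2 <- max((tid + 5), tid)    {0,1}
step 3: r1 <- (r0 + (11 + r0))       {2,3,4,5,6,7,8,9,10,11,12,13,14,15}
step 4: r1 <- (max(-4, 11) + r1)     {2,3,4,5,6,7,8,9,10,11,12,13,14,15}
step 5: r1 <- r2                     {2,3,4,5,6,7,8,9,10,11,12,13,14,15}
step 6: r1 <- max(12, (11 * -8))     {0,1,2,3,4,5,6,7,8,9,10,11,12,13,14,15}
step 7: r0 <- r1                     {0,1,2,3,4,5,6,7,8,9,10,11,12,13,14,15}
step 8: r0 <- ((9 * r2) + -6)        {0,1,2,3,4,5,6,7,8,9,10,11,12,13,14,15}

Answer: 9 steps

r2: 5,6,-2,-3,-4,-5,-6,-7,-8,-9,-10,-11,-12,-13,-14,-15
r0: 39,48,-24,-33,-42,-51,-60,-69,-78,-87,-96,-105,-114,-123,-132,-141
r1: 12,12,12,12,12,12,12,12,12,12,12,12,12,12,12,12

steps = 9; useful = 110; efficiency = 110/144 = 55/72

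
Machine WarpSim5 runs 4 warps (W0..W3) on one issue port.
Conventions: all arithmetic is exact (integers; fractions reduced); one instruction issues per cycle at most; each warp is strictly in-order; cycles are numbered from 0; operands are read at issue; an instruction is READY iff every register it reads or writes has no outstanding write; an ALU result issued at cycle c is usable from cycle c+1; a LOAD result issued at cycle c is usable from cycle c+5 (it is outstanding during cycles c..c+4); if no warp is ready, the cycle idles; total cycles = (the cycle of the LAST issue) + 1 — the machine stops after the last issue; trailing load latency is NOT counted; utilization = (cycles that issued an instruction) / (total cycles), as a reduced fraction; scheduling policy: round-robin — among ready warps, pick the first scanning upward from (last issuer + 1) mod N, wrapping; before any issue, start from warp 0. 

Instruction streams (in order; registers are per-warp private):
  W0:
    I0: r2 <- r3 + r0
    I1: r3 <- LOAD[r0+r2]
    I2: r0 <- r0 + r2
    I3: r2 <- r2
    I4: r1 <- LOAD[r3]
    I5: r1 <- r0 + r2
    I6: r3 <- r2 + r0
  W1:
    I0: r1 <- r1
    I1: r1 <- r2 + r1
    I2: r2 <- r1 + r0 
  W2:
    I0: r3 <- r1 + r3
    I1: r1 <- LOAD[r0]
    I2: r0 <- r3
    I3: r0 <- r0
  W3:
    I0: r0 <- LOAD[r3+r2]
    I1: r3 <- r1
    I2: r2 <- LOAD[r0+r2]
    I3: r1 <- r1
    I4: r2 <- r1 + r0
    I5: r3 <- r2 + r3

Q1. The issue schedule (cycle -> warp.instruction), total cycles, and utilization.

cycle 0: W0.I0
cycle 1: W1.I0
cycle 2: W2.I0
cycle 3: W3.I0
cycle 4: W0.I1
cycle 5: W1.I1
cycle 6: W2.I1
cycle 7: W3.I1
cycle 8: W0.I2
cycle 9: W1.I2
cycle 10: W2.I2
cycle 11: W3.I2
cycle 12: W0.I3
cycle 13: W2.I3
cycle 14: W3.I3
cycle 15: W0.I4
cycle 16: W3.I4
cycle 17: W3.I5
cycle 18: idle
cycle 19: idle
cycle 20: W0.I5
cycle 21: W0.I6

Answer: 22 cycles, utilization 10/11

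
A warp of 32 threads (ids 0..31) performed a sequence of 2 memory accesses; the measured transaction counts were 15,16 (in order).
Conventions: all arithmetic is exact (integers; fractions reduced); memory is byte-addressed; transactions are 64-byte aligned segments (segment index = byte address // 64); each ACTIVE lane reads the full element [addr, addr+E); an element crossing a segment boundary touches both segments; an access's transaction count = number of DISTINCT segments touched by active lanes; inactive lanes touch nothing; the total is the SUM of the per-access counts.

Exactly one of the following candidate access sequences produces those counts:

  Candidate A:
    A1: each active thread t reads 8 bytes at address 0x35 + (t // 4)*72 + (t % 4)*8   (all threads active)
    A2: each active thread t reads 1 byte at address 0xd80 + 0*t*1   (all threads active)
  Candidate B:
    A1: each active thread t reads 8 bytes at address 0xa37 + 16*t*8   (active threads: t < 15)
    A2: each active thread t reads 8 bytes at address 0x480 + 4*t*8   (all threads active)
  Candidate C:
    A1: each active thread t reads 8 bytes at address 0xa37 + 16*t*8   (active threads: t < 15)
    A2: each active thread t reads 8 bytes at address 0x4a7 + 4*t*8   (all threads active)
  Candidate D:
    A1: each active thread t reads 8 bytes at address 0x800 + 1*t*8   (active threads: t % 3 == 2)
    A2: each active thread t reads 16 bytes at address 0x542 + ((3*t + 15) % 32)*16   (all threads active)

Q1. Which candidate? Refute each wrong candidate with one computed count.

A: A1 gives 10 transactions, not 15
C: A2 gives 17 transactions, not 16
D: A1 gives 4 transactions, not 15
B: all counts match (15,16)

Answer: B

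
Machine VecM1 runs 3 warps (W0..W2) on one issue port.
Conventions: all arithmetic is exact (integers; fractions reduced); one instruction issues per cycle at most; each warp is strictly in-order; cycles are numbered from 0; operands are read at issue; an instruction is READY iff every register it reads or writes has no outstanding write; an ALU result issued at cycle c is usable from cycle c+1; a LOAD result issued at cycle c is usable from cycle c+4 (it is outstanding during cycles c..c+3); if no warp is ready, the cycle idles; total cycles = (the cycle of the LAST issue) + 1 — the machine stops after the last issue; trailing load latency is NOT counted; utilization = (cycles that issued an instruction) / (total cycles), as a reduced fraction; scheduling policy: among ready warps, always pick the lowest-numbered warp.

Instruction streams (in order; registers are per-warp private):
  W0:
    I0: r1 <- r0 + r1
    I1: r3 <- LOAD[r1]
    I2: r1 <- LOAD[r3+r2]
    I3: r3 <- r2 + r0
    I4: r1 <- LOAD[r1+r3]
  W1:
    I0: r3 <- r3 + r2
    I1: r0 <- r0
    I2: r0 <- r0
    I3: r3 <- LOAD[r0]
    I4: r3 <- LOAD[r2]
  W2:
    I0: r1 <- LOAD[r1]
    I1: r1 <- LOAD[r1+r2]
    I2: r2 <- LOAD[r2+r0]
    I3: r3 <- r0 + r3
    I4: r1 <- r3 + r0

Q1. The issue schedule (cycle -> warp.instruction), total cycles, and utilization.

cycle 0: W0.I0
cycle 1: W0.I1
cycle 2: W1.I0
cycle 3: W1.I1
cycle 4: W1.I2
cycle 5: W0.I2
cycle 6: W0.I3
cycle 7: W1.I3
cycle 8: W2.I0
cycle 9: W0.I4
cycle 10: idle
cycle 11: W1.I4
cycle 12: W2.I1
cycle 13: W2.I2
cycle 14: W2.I3
cycle 15: idle
cycle 16: W2.I4

Answer: 17 cycles, utilization 15/17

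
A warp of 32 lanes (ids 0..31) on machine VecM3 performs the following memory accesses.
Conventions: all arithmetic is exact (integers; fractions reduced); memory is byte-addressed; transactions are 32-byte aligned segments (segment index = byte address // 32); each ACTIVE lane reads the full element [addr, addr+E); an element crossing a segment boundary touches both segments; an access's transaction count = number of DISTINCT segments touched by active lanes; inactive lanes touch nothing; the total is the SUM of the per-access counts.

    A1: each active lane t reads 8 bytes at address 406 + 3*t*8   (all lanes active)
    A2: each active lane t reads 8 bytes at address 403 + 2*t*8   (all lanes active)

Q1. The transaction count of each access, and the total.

A1: 25 transactions
A2: 17 transactions

Answer: 25,17; total 42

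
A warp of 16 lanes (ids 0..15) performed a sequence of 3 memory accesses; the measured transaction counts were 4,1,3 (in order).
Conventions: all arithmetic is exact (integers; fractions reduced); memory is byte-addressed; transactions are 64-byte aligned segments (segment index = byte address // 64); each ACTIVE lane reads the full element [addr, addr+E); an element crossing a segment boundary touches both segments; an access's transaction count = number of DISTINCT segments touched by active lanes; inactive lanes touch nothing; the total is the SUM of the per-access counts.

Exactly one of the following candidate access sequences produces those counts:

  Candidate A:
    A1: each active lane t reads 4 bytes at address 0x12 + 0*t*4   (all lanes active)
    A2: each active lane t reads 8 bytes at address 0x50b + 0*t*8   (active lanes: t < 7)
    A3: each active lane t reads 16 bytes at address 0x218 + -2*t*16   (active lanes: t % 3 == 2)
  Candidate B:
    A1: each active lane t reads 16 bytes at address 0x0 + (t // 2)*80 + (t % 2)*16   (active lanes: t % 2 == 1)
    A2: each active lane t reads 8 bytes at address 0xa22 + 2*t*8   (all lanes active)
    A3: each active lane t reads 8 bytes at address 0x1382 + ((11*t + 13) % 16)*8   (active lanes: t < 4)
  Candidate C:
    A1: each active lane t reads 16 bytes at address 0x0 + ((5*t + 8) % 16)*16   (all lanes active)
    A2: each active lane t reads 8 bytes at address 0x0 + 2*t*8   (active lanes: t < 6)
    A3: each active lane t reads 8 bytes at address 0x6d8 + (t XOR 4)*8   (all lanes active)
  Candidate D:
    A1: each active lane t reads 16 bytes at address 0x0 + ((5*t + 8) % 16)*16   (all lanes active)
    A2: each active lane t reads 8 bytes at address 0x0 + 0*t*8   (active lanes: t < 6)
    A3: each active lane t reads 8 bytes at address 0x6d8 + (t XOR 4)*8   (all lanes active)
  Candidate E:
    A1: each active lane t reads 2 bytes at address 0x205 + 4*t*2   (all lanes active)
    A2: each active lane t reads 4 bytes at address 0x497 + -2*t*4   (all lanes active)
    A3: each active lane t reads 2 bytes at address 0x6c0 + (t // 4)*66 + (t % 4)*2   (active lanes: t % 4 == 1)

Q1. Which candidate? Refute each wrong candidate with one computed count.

A: A1 gives 1 transaction, not 4
B: A1 gives 8 transactions, not 4
C: A2 gives 2 transactions, not 1
E: A1 gives 2 transactions, not 4
D: all counts match (4,1,3)

Answer: D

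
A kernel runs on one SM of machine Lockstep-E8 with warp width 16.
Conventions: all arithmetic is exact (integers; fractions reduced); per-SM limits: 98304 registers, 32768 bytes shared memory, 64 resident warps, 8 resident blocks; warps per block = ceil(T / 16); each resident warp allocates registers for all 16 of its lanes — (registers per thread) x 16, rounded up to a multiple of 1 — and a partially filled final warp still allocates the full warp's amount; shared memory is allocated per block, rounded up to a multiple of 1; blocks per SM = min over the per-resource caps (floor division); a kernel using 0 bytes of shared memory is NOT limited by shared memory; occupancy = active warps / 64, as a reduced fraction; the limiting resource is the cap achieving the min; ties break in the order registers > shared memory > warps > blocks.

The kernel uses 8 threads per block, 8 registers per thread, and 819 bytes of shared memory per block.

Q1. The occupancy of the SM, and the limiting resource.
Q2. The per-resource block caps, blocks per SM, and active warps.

Answer: occupancy 1/8, limited by blocks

registers: 768 blocks
shared memory: 40 blocks
warps: 64 blocks
blocks: 8 blocks

Answer: 8 blocks, 8 active warps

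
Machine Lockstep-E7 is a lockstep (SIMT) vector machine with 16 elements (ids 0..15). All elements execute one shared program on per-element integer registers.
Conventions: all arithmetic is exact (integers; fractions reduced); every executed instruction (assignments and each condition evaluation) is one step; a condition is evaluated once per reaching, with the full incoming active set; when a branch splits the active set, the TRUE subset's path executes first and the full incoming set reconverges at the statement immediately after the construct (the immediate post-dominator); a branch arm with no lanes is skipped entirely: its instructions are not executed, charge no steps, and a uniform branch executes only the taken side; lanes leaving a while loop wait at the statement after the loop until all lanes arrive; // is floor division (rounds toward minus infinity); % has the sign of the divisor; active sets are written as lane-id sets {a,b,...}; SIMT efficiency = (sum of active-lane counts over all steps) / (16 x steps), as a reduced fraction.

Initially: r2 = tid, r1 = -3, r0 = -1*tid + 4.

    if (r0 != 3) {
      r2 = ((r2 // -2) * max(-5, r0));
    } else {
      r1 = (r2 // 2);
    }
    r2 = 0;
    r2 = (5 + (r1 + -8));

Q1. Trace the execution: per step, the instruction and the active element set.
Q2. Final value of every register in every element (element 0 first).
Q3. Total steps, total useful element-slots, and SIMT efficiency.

step 0: eval (r0 != 3)               {0,1,2,3,4,5,6,7,8,9,10,11,12,13,14,15}
step 1: r2 <- ((r2 // -2) * max(-5, r0)) {0,2,3,4,5,6,7,8,9,10,11,12,13,14,15}
step 2: r1 <- (r2 // 2)              {1}
step 3: r2 <- 0                      {0,1,2,3,4,5,6,7,8,9,10,11,12,13,14,15}
step 4: r2 <- (5 + (r1 + -8))        {0,1,2,3,4,5,6,7,8,9,10,11,12,13,14,15}

Answer: 5 steps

r2: -6,-3,-6,-6,-6,-6,-6,-6,-6,-6,-6,-6,-6,-6,-6,-6
r1: -3,0,-3,-3,-3,-3,-3,-3,-3,-3,-3,-3,-3,-3,-3,-3
r0: 4,3,2,1,0,-1,-2,-3,-4,-5,-6,-7,-8,-9,-10,-11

steps = 5; useful = 64; efficiency = 64/80 = 4/5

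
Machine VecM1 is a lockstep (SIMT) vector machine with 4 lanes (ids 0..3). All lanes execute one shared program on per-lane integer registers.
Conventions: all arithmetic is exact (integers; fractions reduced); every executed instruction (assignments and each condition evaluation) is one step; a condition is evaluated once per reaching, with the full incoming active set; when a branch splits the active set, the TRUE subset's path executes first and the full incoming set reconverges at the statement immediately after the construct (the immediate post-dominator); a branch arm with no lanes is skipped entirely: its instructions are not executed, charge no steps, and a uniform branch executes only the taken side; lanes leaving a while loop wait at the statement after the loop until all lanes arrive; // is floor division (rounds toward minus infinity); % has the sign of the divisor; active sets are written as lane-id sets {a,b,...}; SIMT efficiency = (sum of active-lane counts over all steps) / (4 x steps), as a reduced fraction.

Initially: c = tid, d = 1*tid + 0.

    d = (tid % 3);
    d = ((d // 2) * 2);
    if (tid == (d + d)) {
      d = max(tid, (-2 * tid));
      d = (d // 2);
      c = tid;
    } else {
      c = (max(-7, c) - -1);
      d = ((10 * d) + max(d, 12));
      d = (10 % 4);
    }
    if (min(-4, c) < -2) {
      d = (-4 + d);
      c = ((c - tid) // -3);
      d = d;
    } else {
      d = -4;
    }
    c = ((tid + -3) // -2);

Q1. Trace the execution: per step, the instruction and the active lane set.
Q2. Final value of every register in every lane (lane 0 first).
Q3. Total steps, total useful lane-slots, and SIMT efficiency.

step 0: d <- (tid % 3)               {0,1,2,3}
step 1: d <- ((d // 2) * 2)          {0,1,2,3}
step 2: eval (tid == (d + d))        {0,1,2,3}
step 3: d <- max(tid, (-2 * tid))    {0}
step 4: d <- (d // 2)                {0}
step 5: c <- tid                     {0}
step 6: c <- (max(-7, c) - -1)       {1,2,3}
step 7: d <- ((10 * d) + max(d, 12)) {1,2,3}
step 8: d <- (10 % 4)                {1,2,3}
step 9: eval (min(-4, c) < -2)       {0,1,2,3}
step 10: d <- (-4 + d)                {0,1,2,3}
step 11: c <- ((c - tid) // -3)       {0,1,2,3}
step 12: d <- d                       {0,1,2,3}
step 13: c <- ((tid + -3) // -2)      {0,1,2,3}

Answer: 14 steps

c: 1,1,0,0
d: -4,-2,-2,-2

steps = 14; useful = 44; efficiency = 44/56 = 11/14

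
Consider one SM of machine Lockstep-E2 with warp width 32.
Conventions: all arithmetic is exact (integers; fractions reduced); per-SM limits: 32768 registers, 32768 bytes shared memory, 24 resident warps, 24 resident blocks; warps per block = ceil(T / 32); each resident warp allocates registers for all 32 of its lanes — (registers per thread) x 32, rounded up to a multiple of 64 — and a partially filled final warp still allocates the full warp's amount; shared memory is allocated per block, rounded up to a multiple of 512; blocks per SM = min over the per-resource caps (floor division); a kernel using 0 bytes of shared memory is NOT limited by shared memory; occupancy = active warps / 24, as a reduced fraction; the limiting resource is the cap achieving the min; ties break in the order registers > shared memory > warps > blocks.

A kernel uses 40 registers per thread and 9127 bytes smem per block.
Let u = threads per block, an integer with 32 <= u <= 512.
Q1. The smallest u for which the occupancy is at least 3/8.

Answer: u = 65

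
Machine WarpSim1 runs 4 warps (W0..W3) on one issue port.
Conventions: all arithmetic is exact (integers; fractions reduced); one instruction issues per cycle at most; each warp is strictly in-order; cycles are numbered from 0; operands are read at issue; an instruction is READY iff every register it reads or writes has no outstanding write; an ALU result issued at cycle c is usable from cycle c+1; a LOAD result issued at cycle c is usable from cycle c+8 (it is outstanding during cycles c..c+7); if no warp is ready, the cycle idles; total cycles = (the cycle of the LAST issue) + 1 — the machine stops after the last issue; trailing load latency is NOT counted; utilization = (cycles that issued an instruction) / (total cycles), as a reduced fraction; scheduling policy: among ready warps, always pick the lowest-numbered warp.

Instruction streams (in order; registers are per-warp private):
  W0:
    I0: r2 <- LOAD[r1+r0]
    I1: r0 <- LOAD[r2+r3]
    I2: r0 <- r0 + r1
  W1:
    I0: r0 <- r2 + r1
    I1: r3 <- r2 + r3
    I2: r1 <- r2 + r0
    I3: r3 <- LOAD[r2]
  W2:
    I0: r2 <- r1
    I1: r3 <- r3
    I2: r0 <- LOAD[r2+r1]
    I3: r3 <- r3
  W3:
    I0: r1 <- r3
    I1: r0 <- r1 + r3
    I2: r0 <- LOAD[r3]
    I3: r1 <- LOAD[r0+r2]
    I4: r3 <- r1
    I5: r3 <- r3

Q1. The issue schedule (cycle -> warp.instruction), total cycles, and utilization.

cycle 0: W0.I0
cycle 1: W1.I0
cycle 2: W1.I1
cycle 3: W1.I2
cycle 4: W1.I3
cycle 5: W2.I0
cycle 6: W2.I1
cycle 7: W2.I2
cycle 8: W0.I1
cycle 9: W2.I3
cycle 10: W3.I0
cycle 11: W3.I1
cycle 12: W3.I2
cycle 13: idle
cycle 14: idle
cycle 15: idle
cycle 16: W0.I2
cycle 17: idle
cycle 18: idle
cycle 19: idle
cycle 20: W3.I3
cycle 21: idle
cycle 22: idle
cycle 23: idle
cycle 24: idle
cycle 25: idle
cycle 26: idle
cycle 27: idle
cycle 28: W3.I4
cycle 29: W3.I5

Answer: 30 cycles, utilization 17/30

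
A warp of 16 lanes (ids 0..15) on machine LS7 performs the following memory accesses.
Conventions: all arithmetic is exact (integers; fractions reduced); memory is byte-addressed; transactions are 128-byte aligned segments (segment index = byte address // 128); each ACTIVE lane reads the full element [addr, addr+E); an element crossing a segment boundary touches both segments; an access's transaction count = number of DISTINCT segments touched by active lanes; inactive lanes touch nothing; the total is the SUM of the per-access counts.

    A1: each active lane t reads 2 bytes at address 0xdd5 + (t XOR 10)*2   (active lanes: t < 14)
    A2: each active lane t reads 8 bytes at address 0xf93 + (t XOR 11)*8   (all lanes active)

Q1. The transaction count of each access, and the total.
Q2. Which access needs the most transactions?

A1: 1 transaction
A2: 2 transactions

Answer: 1,2; total 3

Answer: A2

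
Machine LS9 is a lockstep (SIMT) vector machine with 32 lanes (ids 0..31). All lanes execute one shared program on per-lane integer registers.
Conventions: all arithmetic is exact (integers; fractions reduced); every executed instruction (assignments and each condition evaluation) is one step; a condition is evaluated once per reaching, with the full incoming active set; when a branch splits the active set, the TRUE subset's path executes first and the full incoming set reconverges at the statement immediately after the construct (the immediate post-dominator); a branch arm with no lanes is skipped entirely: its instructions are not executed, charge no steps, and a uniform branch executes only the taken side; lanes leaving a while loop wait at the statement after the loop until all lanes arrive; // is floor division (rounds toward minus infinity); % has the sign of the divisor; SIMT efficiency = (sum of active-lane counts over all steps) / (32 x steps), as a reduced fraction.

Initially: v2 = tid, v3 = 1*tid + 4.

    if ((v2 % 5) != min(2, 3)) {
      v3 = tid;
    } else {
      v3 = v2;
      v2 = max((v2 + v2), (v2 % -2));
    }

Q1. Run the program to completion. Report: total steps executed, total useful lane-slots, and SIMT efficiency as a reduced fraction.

Answer: 4 steps, 70 useful, 35/64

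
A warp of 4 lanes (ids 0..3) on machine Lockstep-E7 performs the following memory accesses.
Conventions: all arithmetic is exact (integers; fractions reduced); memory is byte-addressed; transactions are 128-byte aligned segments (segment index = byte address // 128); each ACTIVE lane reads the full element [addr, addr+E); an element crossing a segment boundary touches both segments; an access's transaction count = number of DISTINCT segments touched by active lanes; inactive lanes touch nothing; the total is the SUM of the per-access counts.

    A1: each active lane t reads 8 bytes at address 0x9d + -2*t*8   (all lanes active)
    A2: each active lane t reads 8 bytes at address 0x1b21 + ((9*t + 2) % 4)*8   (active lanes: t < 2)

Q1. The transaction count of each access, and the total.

A1: 2 transactions
A2: 1 transaction

Answer: 2,1; total 3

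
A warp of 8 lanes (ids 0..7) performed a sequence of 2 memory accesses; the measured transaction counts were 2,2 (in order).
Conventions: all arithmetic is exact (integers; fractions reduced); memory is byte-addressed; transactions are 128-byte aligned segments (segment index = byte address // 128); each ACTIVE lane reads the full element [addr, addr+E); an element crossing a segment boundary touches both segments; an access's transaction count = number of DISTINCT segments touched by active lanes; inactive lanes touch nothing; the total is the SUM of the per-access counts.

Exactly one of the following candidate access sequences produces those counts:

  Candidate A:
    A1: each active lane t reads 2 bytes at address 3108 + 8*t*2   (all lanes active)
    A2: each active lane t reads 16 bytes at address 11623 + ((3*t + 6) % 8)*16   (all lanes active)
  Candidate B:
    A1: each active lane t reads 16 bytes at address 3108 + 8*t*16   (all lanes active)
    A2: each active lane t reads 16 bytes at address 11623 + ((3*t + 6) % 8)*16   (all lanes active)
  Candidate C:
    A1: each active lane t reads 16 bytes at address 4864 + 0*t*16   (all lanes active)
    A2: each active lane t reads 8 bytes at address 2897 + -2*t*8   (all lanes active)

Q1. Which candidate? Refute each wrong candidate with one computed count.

B: A1 gives 8 transactions, not 2
C: A1 gives 1 transaction, not 2
A: all counts match (2,2)

Answer: A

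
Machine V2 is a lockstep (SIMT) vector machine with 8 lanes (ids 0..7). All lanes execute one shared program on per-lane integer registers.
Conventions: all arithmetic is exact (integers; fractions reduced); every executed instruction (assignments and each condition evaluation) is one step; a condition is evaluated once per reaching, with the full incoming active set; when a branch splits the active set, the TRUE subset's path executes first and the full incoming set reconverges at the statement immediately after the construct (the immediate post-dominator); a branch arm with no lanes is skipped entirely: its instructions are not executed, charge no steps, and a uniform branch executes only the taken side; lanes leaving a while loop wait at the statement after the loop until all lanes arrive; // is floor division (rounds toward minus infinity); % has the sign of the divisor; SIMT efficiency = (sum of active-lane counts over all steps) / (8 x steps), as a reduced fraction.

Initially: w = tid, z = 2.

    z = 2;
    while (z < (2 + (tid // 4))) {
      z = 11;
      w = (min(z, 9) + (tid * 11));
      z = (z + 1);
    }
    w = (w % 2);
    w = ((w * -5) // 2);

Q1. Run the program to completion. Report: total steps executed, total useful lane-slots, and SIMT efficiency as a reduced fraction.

Answer: 8 steps, 48 useful, 3/4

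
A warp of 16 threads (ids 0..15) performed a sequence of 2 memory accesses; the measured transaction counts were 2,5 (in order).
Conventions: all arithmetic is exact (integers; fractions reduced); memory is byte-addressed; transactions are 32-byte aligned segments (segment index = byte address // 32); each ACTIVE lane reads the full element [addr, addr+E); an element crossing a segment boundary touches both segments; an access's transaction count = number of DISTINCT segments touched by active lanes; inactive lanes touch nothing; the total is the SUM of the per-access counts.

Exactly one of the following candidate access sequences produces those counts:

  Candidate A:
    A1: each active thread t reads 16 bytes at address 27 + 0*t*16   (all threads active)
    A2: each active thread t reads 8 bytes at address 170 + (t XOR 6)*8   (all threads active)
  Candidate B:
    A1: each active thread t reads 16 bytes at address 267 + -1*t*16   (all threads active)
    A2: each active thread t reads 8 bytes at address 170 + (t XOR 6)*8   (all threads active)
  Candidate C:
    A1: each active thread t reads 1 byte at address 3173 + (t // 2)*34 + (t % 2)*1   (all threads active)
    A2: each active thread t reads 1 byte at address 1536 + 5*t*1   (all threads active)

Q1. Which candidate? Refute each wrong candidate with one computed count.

B: A1 gives 9 transactions, not 2
C: A1 gives 8 transactions, not 2
A: all counts match (2,5)

Answer: A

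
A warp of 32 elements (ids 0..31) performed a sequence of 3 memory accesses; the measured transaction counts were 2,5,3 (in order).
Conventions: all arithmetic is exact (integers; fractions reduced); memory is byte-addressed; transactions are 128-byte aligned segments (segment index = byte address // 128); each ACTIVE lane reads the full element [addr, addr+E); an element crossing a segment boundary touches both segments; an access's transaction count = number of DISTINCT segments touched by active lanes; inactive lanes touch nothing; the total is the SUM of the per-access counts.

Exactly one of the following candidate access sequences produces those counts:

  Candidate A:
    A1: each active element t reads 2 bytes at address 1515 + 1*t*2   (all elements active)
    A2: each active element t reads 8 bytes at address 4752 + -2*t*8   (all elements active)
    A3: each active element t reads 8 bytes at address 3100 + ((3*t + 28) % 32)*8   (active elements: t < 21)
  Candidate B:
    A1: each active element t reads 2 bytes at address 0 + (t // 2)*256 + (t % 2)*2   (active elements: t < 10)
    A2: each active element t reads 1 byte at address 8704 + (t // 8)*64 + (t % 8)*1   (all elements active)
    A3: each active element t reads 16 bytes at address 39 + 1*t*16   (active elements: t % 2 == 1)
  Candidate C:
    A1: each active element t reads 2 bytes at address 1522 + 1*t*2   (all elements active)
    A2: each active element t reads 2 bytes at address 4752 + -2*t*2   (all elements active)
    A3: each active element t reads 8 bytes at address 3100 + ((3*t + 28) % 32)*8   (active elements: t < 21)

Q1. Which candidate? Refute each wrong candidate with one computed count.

B: A1 gives 5 transactions, not 2
C: A2 gives 2 transactions, not 5
A: all counts match (2,5,3)

Answer: A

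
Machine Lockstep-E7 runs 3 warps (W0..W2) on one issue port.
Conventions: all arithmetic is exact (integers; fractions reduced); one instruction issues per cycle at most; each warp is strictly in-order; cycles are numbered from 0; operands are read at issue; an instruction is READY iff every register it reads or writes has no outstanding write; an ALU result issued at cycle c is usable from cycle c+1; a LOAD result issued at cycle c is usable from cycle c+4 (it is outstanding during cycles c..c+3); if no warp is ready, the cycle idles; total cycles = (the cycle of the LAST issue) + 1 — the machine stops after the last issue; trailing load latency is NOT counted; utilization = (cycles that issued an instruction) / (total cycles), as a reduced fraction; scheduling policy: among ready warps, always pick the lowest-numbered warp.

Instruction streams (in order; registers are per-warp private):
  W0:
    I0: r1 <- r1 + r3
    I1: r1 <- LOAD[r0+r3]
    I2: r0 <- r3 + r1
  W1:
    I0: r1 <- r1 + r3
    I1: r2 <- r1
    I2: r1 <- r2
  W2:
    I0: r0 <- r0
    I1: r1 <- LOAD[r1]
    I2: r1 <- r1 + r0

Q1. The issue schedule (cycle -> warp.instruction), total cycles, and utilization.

cycle 0: W0.I0
cycle 1: W0.I1
cycle 2: W1.I0
cycle 3: W1.I1
cycle 4: W1.I2
cycle 5: W0.I2
cycle 6: W2.I0
cycle 7: W2.I1
cycle 8: idle
cycle 9: idle
cycle 10: idle
cycle 11: W2.I2

Answer: 12 cycles, utilization 3/4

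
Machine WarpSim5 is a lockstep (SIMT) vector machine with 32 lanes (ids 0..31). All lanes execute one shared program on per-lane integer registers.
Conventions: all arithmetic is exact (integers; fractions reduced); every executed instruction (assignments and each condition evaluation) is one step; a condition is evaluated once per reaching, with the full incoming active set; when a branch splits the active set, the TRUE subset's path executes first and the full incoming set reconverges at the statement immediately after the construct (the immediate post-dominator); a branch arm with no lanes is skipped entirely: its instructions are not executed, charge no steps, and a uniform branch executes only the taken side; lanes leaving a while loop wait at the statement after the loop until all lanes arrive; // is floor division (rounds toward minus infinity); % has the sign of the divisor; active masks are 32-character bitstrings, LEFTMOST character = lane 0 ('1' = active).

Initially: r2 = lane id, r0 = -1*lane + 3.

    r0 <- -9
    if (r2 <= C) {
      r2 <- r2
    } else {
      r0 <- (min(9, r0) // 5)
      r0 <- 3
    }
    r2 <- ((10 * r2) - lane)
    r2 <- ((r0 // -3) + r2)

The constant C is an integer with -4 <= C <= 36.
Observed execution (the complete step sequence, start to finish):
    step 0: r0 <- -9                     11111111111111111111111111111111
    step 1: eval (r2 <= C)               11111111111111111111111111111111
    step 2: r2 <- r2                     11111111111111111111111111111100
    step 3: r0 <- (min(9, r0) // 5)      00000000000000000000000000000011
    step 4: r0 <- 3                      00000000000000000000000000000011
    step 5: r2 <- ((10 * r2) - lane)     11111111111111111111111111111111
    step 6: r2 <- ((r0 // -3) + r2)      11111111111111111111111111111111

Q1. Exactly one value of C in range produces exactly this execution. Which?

Answer: C = 29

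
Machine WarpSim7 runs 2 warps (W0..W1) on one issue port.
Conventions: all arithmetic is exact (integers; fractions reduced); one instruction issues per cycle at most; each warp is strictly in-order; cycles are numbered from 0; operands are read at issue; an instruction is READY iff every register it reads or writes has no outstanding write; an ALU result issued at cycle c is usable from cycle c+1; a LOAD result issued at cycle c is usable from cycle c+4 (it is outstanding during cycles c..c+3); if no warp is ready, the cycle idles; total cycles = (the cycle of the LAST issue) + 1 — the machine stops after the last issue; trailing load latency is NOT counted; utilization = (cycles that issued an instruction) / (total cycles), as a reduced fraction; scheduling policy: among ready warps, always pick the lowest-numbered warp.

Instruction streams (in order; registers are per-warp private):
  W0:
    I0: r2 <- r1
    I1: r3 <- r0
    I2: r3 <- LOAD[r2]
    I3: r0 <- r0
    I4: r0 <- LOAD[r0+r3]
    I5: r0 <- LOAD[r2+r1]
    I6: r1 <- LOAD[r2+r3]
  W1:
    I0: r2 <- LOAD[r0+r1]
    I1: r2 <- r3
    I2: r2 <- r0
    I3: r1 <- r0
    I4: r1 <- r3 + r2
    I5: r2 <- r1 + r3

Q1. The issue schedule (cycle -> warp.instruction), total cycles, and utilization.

cycle 0: W0.I0
cycle 1: W0.I1
cycle 2: W0.I2
cycle 3: W0.I3
cycle 4: W1.I0
cycle 5: idle
cycle 6: W0.I4
cycle 7: idle
cycle 8: W1.I1
cycle 9: W1.I2
cycle 10: W0.I5
cycle 11: W0.I6
cycle 12: W1.I3
cycle 13: W1.I4
cycle 14: W1.I5

Answer: 15 cycles, utilization 13/15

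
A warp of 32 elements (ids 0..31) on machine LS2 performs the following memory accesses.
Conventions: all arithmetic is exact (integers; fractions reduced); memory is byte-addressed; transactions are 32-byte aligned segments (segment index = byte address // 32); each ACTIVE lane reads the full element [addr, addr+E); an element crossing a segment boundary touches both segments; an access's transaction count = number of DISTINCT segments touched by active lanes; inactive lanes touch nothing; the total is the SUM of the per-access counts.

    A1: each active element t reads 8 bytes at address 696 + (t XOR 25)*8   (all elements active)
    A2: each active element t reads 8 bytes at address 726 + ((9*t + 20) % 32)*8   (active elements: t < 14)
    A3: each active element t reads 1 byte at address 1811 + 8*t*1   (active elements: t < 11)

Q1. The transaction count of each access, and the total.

A1: 9 transactions
A2: 9 transactions
A3: 4 transactions

Answer: 9,9,4; total 22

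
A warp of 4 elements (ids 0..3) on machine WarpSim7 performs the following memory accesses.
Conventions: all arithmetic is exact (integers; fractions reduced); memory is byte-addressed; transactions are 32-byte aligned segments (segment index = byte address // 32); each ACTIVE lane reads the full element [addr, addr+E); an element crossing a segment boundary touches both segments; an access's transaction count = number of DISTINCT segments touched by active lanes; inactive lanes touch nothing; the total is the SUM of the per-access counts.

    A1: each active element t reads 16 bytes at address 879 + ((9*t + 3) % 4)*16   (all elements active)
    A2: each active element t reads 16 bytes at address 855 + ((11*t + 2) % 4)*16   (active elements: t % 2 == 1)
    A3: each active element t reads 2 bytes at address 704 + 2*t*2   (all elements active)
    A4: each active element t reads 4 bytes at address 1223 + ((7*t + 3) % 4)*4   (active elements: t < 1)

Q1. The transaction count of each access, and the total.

A1: 3 transactions
A2: 2 transactions
A3: 1 transaction
A4: 1 transaction

Answer: 3,2,1,1; total 7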